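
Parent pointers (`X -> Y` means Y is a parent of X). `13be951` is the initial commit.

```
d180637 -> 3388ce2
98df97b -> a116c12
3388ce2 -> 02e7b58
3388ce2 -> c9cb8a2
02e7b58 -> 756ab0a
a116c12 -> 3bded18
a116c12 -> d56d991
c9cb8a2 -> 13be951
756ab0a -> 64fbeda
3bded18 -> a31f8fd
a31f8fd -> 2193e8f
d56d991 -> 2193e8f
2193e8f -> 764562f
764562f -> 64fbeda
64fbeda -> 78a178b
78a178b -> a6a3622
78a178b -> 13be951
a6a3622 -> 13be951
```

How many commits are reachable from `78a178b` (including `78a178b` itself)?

3

Walking parent pointers from 78a178b: reachable set = {13be951, 78a178b, a6a3622}.
That is 3 commits.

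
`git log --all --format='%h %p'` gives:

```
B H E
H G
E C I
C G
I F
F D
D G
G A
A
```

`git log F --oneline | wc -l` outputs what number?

Walking parent pointers from F: reachable set = {A, D, F, G}.
That is 4 commits.

4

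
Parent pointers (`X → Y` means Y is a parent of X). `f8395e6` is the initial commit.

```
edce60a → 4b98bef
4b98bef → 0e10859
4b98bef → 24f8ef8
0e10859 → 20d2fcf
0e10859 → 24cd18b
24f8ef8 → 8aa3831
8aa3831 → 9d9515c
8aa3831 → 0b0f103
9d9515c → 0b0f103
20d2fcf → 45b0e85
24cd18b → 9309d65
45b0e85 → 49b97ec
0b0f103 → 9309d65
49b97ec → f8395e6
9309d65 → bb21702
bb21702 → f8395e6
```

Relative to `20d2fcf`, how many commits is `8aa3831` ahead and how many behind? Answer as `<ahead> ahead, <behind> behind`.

5 ahead, 3 behind

Reachable from 8aa3831: {0b0f103, 8aa3831, 9309d65, 9d9515c, bb21702, f8395e6}.
Reachable from 20d2fcf: {20d2fcf, 45b0e85, 49b97ec, f8395e6}.
Only in 8aa3831's history (ahead): {0b0f103, 8aa3831, 9309d65, 9d9515c, bb21702} — 5.
Only in 20d2fcf's history (behind): {20d2fcf, 45b0e85, 49b97ec} — 3.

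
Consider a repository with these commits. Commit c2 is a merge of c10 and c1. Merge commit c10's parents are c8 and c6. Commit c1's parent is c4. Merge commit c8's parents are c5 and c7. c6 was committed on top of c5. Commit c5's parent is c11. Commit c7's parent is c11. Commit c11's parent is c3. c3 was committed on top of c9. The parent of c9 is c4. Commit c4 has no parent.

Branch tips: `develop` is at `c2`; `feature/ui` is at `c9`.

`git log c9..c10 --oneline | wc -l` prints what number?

Reachable from c10: {c10, c11, c3, c4, c5, c6, c7, c8, c9}.
Reachable from c9: {c4, c9}.
In c10's history but not c9's: {c10, c11, c3, c5, c6, c7, c8} — 7 commits.

7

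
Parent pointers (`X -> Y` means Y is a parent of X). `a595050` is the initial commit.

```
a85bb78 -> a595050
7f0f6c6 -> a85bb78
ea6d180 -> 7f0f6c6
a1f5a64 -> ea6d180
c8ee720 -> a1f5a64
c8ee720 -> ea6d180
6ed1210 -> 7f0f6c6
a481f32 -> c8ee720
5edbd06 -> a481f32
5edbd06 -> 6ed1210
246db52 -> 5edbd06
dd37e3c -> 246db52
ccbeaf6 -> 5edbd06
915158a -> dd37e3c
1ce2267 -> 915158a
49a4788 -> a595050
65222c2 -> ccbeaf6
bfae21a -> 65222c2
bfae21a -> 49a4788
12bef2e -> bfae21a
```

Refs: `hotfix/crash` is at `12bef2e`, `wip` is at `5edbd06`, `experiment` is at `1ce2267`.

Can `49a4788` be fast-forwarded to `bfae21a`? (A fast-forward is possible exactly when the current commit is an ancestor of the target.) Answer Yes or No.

A fast-forward from 49a4788 to bfae21a is possible iff 49a4788 is an ancestor of bfae21a.
Ancestors of bfae21a: {49a4788, 5edbd06, 65222c2, 6ed1210, 7f0f6c6, a1f5a64, a481f32, a595050, a85bb78, bfae21a, c8ee720, ccbeaf6, ea6d180}.
49a4788 is among them, so fast-forward is possible.

Yes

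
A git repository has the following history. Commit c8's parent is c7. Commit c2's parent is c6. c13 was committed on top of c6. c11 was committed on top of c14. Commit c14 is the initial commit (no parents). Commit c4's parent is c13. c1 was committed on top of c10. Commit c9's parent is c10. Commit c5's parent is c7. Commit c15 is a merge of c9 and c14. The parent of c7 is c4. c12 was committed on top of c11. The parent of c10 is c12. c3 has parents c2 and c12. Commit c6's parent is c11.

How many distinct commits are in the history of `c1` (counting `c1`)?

5

Walking parent pointers from c1: reachable set = {c1, c10, c11, c12, c14}.
That is 5 commits.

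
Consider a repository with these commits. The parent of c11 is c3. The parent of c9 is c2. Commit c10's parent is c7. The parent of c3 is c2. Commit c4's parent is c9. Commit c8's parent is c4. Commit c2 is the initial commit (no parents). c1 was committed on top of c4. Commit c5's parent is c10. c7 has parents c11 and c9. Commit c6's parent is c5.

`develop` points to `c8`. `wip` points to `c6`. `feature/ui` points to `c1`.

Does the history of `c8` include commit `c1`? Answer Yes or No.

Ancestors of c8: {c2, c4, c8, c9}.
c1 is not in that set, so it is not an ancestor of c8.

No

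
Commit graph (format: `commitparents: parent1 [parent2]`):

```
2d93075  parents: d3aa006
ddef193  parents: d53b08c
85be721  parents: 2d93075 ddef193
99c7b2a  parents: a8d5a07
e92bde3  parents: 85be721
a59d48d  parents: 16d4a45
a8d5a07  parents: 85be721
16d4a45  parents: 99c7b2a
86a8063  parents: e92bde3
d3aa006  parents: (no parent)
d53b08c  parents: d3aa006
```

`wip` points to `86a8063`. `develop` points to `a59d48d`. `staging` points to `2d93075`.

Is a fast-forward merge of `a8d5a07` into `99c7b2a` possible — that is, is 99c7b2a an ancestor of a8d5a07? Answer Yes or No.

A fast-forward from 99c7b2a to a8d5a07 is possible iff 99c7b2a is an ancestor of a8d5a07.
Ancestors of a8d5a07: {2d93075, 85be721, a8d5a07, d3aa006, d53b08c, ddef193}.
99c7b2a is not among them, so fast-forward is not possible.

No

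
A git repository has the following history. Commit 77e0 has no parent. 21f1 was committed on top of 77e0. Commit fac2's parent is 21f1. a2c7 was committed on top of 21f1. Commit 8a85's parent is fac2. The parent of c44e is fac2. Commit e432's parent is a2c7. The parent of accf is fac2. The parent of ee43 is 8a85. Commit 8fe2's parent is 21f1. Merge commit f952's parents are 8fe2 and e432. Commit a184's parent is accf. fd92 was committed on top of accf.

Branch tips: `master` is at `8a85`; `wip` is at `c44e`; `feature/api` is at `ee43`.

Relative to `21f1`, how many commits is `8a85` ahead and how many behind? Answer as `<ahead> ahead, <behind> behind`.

2 ahead, 0 behind

Reachable from 8a85: {21f1, 77e0, 8a85, fac2}.
Reachable from 21f1: {21f1, 77e0}.
Only in 8a85's history (ahead): {8a85, fac2} — 2.
Only in 21f1's history (behind): {} — 0.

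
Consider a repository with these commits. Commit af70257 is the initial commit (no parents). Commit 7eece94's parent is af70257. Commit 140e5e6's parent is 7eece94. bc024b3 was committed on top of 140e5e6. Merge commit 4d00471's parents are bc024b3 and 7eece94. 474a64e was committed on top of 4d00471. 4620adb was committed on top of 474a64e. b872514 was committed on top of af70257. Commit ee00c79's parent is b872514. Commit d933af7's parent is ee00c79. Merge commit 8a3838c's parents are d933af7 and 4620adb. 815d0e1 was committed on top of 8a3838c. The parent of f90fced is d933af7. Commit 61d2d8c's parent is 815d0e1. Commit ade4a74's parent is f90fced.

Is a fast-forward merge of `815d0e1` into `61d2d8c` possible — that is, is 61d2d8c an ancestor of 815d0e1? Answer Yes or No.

A fast-forward from 61d2d8c to 815d0e1 is possible iff 61d2d8c is an ancestor of 815d0e1.
Ancestors of 815d0e1: {140e5e6, 4620adb, 474a64e, 4d00471, 7eece94, 815d0e1, 8a3838c, af70257, b872514, bc024b3, d933af7, ee00c79}.
61d2d8c is not among them, so fast-forward is not possible.

No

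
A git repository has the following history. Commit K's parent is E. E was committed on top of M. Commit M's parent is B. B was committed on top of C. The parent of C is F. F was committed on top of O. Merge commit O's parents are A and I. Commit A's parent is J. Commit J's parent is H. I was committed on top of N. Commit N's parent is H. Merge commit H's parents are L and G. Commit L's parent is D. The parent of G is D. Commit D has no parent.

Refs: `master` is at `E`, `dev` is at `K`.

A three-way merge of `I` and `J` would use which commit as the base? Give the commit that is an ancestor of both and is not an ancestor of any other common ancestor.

H

Ancestors of I: {D, G, H, I, L, N}.
Ancestors of J: {D, G, H, J, L}.
Common ancestors: {D, G, H, L}.
Among these, H is not an ancestor of any other common ancestor — it is the merge base.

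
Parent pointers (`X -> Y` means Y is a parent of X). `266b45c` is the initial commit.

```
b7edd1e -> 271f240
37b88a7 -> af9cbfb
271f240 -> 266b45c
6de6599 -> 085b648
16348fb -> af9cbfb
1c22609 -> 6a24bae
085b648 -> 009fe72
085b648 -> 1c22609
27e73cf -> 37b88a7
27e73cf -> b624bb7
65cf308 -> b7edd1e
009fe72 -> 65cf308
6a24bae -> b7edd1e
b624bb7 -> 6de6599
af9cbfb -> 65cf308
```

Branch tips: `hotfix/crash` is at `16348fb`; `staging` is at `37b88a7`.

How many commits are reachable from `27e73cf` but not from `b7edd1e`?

10

Reachable from 27e73cf: {009fe72, 085b648, 1c22609, 266b45c, 271f240, 27e73cf, 37b88a7, 65cf308, 6a24bae, 6de6599, af9cbfb, b624bb7, b7edd1e}.
Reachable from b7edd1e: {266b45c, 271f240, b7edd1e}.
In 27e73cf's history but not b7edd1e's: {009fe72, 085b648, 1c22609, 27e73cf, 37b88a7, 65cf308, 6a24bae, 6de6599, af9cbfb, b624bb7} — 10 commits.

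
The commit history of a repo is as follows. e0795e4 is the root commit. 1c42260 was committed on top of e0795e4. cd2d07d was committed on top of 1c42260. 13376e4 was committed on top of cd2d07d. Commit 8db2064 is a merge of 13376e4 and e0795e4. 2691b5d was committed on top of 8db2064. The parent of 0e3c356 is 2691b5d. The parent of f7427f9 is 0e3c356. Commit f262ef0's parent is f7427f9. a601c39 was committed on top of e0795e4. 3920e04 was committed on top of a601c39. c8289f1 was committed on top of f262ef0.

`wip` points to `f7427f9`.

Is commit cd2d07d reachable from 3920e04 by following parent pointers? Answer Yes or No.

No

Ancestors of 3920e04: {3920e04, a601c39, e0795e4}.
cd2d07d is not in that set, so it is not an ancestor of 3920e04.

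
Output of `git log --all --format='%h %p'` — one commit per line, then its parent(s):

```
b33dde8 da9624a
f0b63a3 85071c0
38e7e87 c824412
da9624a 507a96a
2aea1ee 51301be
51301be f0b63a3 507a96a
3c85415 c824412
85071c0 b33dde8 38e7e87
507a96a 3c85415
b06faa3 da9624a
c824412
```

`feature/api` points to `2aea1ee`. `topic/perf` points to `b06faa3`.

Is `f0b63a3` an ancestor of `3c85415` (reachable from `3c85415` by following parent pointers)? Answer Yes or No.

No

Ancestors of 3c85415: {3c85415, c824412}.
f0b63a3 is not in that set, so it is not an ancestor of 3c85415.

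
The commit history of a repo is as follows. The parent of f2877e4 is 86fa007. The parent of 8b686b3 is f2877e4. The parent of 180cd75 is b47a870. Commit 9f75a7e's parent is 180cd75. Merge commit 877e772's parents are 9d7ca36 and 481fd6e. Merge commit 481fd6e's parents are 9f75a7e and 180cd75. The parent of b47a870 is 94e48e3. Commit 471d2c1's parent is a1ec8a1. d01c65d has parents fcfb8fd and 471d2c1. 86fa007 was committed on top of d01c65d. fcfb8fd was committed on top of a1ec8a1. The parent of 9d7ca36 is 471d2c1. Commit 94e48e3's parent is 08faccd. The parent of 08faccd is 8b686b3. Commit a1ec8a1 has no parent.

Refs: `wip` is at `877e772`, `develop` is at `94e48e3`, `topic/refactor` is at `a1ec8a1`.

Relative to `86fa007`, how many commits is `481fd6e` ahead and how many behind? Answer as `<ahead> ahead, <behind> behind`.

8 ahead, 0 behind

Reachable from 481fd6e: {08faccd, 180cd75, 471d2c1, 481fd6e, 86fa007, 8b686b3, 94e48e3, 9f75a7e, a1ec8a1, b47a870, d01c65d, f2877e4, fcfb8fd}.
Reachable from 86fa007: {471d2c1, 86fa007, a1ec8a1, d01c65d, fcfb8fd}.
Only in 481fd6e's history (ahead): {08faccd, 180cd75, 481fd6e, 8b686b3, 94e48e3, 9f75a7e, b47a870, f2877e4} — 8.
Only in 86fa007's history (behind): {} — 0.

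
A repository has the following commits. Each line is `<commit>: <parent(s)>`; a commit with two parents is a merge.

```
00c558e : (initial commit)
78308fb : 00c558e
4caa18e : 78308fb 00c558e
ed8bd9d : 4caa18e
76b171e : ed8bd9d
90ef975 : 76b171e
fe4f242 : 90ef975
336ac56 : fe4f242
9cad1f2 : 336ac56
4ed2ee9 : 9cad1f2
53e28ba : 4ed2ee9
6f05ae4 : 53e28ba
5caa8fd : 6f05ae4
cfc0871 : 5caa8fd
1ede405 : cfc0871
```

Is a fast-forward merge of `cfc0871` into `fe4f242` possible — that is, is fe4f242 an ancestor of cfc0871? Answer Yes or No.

Yes

A fast-forward from fe4f242 to cfc0871 is possible iff fe4f242 is an ancestor of cfc0871.
Ancestors of cfc0871: {00c558e, 336ac56, 4caa18e, 4ed2ee9, 53e28ba, 5caa8fd, 6f05ae4, 76b171e, 78308fb, 90ef975, 9cad1f2, cfc0871, ed8bd9d, fe4f242}.
fe4f242 is among them, so fast-forward is possible.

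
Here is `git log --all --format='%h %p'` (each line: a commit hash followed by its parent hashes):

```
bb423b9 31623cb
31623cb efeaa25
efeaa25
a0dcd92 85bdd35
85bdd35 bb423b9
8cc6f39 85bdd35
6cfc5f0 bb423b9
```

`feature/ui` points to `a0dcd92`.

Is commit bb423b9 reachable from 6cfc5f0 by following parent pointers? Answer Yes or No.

Yes

Ancestors of 6cfc5f0 (commits reachable by following parents): {31623cb, 6cfc5f0, bb423b9, efeaa25}.
bb423b9 is in that set, so it is an ancestor of 6cfc5f0.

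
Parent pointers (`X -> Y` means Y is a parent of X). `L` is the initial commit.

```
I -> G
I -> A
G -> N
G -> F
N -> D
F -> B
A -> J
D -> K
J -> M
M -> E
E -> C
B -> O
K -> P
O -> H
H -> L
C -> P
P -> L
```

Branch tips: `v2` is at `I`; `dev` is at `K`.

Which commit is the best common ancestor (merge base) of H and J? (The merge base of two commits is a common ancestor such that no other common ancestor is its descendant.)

Ancestors of H: {H, L}.
Ancestors of J: {C, E, J, L, M, P}.
Common ancestors: {L}.
The only common ancestor is L, so it is the merge base.

L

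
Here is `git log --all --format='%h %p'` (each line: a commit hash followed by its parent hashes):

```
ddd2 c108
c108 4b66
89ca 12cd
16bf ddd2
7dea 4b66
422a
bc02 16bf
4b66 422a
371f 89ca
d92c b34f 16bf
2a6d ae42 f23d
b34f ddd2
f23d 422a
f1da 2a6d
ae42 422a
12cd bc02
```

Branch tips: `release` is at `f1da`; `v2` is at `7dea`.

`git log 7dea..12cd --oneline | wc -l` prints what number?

Reachable from 12cd: {12cd, 16bf, 422a, 4b66, bc02, c108, ddd2}.
Reachable from 7dea: {422a, 4b66, 7dea}.
In 12cd's history but not 7dea's: {12cd, 16bf, bc02, c108, ddd2} — 5 commits.

5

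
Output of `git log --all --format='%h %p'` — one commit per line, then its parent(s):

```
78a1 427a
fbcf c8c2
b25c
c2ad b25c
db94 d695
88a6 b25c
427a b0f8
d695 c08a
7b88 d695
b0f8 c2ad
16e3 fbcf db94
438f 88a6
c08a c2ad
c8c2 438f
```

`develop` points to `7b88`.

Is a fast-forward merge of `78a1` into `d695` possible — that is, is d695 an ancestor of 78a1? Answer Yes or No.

A fast-forward from d695 to 78a1 is possible iff d695 is an ancestor of 78a1.
Ancestors of 78a1: {427a, 78a1, b0f8, b25c, c2ad}.
d695 is not among them, so fast-forward is not possible.

No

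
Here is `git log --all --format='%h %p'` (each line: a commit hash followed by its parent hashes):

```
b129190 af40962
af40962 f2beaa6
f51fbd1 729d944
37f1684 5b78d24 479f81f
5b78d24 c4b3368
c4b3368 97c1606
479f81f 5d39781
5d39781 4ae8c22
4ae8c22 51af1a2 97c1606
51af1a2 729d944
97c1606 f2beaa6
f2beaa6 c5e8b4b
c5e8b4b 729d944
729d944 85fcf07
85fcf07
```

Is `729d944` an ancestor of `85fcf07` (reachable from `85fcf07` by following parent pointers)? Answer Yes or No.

No

Ancestors of 85fcf07: {85fcf07}.
729d944 is not in that set, so it is not an ancestor of 85fcf07.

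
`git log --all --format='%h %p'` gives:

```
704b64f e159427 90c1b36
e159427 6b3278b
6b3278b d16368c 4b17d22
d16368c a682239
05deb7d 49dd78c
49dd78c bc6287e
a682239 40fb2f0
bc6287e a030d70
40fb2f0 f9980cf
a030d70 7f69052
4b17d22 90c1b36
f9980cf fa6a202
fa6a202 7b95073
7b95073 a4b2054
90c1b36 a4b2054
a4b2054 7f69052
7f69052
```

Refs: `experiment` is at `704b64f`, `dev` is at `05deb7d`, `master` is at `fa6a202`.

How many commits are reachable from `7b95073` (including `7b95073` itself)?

Walking parent pointers from 7b95073: reachable set = {7b95073, 7f69052, a4b2054}.
That is 3 commits.

3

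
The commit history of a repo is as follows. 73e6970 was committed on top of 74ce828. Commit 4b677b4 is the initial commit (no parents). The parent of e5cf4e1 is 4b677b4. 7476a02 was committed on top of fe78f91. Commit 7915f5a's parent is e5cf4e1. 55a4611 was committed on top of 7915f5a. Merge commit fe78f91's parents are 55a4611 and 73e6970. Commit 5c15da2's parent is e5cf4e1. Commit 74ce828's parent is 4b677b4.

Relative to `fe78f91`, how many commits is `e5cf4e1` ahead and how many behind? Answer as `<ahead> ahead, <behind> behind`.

0 ahead, 5 behind

Reachable from e5cf4e1: {4b677b4, e5cf4e1}.
Reachable from fe78f91: {4b677b4, 55a4611, 73e6970, 74ce828, 7915f5a, e5cf4e1, fe78f91}.
Only in e5cf4e1's history (ahead): {} — 0.
Only in fe78f91's history (behind): {55a4611, 73e6970, 74ce828, 7915f5a, fe78f91} — 5.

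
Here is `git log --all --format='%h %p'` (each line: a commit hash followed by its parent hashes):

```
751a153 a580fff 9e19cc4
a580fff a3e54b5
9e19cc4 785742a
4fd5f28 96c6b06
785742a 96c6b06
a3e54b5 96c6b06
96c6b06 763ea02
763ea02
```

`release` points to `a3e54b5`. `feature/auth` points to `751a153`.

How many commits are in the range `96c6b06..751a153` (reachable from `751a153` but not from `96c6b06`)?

Reachable from 751a153: {751a153, 763ea02, 785742a, 96c6b06, 9e19cc4, a3e54b5, a580fff}.
Reachable from 96c6b06: {763ea02, 96c6b06}.
In 751a153's history but not 96c6b06's: {751a153, 785742a, 9e19cc4, a3e54b5, a580fff} — 5 commits.

5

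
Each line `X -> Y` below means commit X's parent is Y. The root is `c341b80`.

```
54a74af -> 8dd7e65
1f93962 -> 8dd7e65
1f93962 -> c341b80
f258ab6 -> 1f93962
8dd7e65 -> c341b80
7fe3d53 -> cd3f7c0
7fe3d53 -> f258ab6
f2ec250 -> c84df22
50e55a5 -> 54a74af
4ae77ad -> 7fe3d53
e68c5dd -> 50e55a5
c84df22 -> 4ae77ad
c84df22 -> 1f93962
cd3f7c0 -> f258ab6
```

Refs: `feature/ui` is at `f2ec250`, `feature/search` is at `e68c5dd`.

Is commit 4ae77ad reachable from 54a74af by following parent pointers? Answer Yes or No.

No

Ancestors of 54a74af: {54a74af, 8dd7e65, c341b80}.
4ae77ad is not in that set, so it is not an ancestor of 54a74af.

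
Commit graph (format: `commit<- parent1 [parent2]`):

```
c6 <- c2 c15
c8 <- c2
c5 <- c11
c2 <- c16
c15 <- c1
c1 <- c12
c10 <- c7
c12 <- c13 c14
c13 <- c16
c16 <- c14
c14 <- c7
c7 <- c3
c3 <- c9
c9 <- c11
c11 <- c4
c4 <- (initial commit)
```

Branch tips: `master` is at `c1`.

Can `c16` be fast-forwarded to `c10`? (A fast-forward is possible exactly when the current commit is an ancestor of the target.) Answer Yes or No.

A fast-forward from c16 to c10 is possible iff c16 is an ancestor of c10.
Ancestors of c10: {c10, c11, c3, c4, c7, c9}.
c16 is not among them, so fast-forward is not possible.

No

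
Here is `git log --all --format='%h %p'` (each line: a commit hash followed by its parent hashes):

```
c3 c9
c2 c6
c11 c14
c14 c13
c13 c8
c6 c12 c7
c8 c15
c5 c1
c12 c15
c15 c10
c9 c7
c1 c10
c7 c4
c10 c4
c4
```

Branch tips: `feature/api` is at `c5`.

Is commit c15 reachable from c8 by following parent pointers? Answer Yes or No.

Ancestors of c8 (commits reachable by following parents): {c10, c15, c4, c8}.
c15 is in that set, so it is an ancestor of c8.

Yes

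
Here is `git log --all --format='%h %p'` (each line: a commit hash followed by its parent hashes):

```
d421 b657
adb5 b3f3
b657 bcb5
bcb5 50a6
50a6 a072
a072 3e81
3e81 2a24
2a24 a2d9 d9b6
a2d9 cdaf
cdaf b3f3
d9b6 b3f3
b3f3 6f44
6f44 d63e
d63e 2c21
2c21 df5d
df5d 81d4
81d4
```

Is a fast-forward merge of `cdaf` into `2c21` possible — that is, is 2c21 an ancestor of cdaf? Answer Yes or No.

Yes

A fast-forward from 2c21 to cdaf is possible iff 2c21 is an ancestor of cdaf.
Ancestors of cdaf: {2c21, 6f44, 81d4, b3f3, cdaf, d63e, df5d}.
2c21 is among them, so fast-forward is possible.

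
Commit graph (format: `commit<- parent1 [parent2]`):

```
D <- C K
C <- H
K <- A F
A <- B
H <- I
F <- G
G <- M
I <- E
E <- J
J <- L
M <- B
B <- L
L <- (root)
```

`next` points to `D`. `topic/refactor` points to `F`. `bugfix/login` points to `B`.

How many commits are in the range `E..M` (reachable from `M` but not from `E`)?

Reachable from M: {B, L, M}.
Reachable from E: {E, J, L}.
In M's history but not E's: {B, M} — 2 commits.

2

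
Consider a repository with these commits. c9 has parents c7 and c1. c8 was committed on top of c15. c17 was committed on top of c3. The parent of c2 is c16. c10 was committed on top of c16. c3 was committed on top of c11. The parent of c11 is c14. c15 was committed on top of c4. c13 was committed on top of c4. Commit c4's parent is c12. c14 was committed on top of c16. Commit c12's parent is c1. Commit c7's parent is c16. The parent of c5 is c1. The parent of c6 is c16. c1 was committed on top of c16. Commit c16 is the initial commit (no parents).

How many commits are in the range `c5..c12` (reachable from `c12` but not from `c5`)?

1

Reachable from c12: {c1, c12, c16}.
Reachable from c5: {c1, c16, c5}.
In c12's history but not c5's: {c12} — 1 commit.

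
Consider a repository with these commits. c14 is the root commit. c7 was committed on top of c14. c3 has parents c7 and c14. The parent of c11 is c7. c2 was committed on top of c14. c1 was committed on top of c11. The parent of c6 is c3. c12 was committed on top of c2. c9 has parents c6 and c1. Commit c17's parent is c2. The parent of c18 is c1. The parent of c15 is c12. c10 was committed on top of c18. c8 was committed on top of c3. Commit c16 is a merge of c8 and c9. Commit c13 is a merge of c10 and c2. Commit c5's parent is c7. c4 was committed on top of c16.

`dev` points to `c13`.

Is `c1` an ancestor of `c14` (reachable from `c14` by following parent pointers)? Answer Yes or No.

No

Ancestors of c14: {c14}.
c1 is not in that set, so it is not an ancestor of c14.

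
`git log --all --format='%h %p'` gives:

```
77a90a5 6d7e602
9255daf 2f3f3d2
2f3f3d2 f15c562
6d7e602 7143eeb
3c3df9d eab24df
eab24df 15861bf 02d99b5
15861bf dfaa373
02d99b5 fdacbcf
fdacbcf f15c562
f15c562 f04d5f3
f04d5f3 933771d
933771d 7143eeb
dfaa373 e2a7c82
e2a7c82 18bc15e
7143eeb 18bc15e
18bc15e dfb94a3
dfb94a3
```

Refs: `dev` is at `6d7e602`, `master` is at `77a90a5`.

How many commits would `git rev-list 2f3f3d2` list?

Walking parent pointers from 2f3f3d2: reachable set = {18bc15e, 2f3f3d2, 7143eeb, 933771d, dfb94a3, f04d5f3, f15c562}.
That is 7 commits.

7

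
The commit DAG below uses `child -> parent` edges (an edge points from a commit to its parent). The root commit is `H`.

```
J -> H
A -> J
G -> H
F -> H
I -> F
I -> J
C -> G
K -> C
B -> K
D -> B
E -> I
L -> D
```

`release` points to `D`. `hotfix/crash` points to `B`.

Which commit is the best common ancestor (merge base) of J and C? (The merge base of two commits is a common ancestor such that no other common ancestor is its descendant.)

Ancestors of J: {H, J}.
Ancestors of C: {C, G, H}.
Common ancestors: {H}.
The only common ancestor is H, so it is the merge base.

H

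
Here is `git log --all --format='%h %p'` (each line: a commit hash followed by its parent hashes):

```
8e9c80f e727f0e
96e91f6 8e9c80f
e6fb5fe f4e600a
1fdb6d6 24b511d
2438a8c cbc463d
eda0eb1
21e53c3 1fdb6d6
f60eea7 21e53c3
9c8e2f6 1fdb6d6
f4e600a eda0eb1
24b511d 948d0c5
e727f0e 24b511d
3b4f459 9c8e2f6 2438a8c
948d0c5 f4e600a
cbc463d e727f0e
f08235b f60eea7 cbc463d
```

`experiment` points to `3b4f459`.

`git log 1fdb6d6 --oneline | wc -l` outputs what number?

Walking parent pointers from 1fdb6d6: reachable set = {1fdb6d6, 24b511d, 948d0c5, eda0eb1, f4e600a}.
That is 5 commits.

5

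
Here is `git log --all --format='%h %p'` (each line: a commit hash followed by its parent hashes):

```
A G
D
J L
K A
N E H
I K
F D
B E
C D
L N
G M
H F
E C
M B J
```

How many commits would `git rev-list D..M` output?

Reachable from M: {B, C, D, E, F, H, J, L, M, N}.
Reachable from D: {D}.
In M's history but not D's: {B, C, E, F, H, J, L, M, N} — 9 commits.

9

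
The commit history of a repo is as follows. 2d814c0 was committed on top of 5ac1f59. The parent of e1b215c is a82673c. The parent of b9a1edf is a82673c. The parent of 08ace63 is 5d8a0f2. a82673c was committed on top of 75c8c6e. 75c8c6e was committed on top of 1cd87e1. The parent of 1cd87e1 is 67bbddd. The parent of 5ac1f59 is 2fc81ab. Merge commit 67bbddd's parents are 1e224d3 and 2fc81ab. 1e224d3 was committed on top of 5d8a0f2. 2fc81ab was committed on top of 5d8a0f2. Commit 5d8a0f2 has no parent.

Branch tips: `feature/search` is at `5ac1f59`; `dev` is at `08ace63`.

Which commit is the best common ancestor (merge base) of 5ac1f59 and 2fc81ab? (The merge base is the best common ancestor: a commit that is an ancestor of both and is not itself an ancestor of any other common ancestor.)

2fc81ab

Ancestors of 5ac1f59: {2fc81ab, 5ac1f59, 5d8a0f2}.
Ancestors of 2fc81ab: {2fc81ab, 5d8a0f2}.
Common ancestors: {2fc81ab, 5d8a0f2}.
Among these, 2fc81ab is not an ancestor of any other common ancestor — it is the merge base.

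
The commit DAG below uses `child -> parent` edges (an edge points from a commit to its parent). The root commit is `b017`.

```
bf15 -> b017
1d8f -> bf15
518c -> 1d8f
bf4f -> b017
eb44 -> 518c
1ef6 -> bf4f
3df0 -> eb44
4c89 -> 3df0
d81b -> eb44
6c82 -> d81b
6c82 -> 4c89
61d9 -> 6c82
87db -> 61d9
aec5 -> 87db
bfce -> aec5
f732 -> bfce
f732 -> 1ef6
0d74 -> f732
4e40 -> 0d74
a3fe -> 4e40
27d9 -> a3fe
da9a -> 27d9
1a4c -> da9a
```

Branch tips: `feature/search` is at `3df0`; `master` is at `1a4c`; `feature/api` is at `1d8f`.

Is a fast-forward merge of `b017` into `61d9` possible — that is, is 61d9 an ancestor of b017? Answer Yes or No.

A fast-forward from 61d9 to b017 is possible iff 61d9 is an ancestor of b017.
Ancestors of b017: {b017}.
61d9 is not among them, so fast-forward is not possible.

No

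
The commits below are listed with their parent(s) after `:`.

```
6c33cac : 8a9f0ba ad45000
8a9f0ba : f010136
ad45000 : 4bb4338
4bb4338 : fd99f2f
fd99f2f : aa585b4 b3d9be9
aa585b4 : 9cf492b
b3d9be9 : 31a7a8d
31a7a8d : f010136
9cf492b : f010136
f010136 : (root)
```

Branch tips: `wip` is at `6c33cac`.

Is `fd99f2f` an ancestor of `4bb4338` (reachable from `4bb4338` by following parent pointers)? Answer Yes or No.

Ancestors of 4bb4338 (commits reachable by following parents): {31a7a8d, 4bb4338, 9cf492b, aa585b4, b3d9be9, f010136, fd99f2f}.
fd99f2f is in that set, so it is an ancestor of 4bb4338.

Yes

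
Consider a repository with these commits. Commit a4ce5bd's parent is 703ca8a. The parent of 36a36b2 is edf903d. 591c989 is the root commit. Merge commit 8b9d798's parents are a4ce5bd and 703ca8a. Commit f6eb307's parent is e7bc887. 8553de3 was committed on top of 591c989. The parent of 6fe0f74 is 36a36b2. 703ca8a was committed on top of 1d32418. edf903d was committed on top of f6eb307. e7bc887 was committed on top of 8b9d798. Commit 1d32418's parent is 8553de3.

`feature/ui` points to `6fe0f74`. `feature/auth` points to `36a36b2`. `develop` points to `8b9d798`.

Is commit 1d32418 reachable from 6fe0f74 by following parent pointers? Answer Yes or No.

Ancestors of 6fe0f74 (commits reachable by following parents): {1d32418, 36a36b2, 591c989, 6fe0f74, 703ca8a, 8553de3, 8b9d798, a4ce5bd, e7bc887, edf903d, f6eb307}.
1d32418 is in that set, so it is an ancestor of 6fe0f74.

Yes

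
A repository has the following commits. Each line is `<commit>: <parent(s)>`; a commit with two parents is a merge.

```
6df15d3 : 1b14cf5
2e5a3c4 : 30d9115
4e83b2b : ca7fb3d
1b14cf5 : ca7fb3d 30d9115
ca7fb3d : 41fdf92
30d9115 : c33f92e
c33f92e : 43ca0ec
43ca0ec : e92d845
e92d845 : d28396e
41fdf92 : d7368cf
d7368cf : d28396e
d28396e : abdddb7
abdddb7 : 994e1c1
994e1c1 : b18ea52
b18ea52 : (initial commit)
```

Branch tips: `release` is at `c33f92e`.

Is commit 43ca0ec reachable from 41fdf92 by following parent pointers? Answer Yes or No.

Ancestors of 41fdf92: {41fdf92, 994e1c1, abdddb7, b18ea52, d28396e, d7368cf}.
43ca0ec is not in that set, so it is not an ancestor of 41fdf92.

No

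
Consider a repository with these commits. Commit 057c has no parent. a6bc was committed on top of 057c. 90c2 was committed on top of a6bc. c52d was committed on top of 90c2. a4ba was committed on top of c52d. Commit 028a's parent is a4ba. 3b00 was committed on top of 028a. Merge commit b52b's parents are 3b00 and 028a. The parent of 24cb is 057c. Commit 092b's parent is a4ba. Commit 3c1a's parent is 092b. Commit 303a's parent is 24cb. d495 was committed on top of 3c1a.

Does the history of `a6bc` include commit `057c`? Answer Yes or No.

Yes

Ancestors of a6bc (commits reachable by following parents): {057c, a6bc}.
057c is in that set, so it is an ancestor of a6bc.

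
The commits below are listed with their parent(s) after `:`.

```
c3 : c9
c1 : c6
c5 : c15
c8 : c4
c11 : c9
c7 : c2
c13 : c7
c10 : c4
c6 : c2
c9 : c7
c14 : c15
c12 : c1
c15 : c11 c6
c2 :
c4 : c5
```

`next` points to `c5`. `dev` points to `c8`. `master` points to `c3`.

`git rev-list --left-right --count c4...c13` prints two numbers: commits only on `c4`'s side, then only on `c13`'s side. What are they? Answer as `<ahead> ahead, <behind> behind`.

6 ahead, 1 behind

Reachable from c4: {c11, c15, c2, c4, c5, c6, c7, c9}.
Reachable from c13: {c13, c2, c7}.
Only in c4's history (ahead): {c11, c15, c4, c5, c6, c9} — 6.
Only in c13's history (behind): {c13} — 1.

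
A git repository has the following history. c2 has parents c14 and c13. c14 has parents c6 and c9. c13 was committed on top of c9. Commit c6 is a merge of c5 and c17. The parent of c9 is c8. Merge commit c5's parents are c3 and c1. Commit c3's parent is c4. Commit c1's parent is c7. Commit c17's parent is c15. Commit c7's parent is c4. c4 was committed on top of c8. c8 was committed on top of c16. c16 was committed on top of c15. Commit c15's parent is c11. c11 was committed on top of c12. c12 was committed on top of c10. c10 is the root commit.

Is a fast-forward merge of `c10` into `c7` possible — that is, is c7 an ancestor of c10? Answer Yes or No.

A fast-forward from c7 to c10 is possible iff c7 is an ancestor of c10.
Ancestors of c10: {c10}.
c7 is not among them, so fast-forward is not possible.

No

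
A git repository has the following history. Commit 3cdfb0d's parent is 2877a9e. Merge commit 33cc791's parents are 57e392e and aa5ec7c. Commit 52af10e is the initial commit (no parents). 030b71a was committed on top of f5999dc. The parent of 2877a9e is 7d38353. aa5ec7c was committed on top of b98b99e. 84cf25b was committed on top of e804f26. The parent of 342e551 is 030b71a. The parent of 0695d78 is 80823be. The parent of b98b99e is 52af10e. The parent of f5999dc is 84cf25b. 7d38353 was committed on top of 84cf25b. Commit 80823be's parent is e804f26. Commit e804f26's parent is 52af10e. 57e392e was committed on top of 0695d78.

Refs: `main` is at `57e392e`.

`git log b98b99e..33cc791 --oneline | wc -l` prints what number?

Reachable from 33cc791: {0695d78, 33cc791, 52af10e, 57e392e, 80823be, aa5ec7c, b98b99e, e804f26}.
Reachable from b98b99e: {52af10e, b98b99e}.
In 33cc791's history but not b98b99e's: {0695d78, 33cc791, 57e392e, 80823be, aa5ec7c, e804f26} — 6 commits.

6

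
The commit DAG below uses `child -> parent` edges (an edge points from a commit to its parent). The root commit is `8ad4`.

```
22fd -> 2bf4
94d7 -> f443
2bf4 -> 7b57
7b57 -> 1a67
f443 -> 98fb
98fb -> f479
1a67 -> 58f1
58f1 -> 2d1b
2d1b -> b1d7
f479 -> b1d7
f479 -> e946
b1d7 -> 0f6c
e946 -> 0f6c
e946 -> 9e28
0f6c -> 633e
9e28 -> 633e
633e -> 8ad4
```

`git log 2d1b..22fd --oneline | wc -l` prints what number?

5

Reachable from 22fd: {0f6c, 1a67, 22fd, 2bf4, 2d1b, 58f1, 633e, 7b57, 8ad4, b1d7}.
Reachable from 2d1b: {0f6c, 2d1b, 633e, 8ad4, b1d7}.
In 22fd's history but not 2d1b's: {1a67, 22fd, 2bf4, 58f1, 7b57} — 5 commits.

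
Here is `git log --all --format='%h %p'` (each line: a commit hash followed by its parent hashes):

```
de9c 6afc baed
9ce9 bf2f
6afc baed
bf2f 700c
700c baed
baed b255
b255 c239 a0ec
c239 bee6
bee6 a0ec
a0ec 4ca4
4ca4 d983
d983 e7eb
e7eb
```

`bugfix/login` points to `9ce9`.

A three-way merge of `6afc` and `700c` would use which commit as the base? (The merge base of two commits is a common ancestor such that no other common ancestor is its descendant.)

Ancestors of 6afc: {4ca4, 6afc, a0ec, b255, baed, bee6, c239, d983, e7eb}.
Ancestors of 700c: {4ca4, 700c, a0ec, b255, baed, bee6, c239, d983, e7eb}.
Common ancestors: {4ca4, a0ec, b255, baed, bee6, c239, d983, e7eb}.
Among these, baed is not an ancestor of any other common ancestor — it is the merge base.

baed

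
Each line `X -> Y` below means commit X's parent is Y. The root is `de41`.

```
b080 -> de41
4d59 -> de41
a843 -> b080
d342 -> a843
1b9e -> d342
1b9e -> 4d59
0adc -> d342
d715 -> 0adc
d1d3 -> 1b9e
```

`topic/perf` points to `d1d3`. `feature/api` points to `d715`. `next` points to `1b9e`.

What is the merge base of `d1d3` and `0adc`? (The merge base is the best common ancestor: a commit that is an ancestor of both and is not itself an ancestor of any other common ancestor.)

d342

Ancestors of d1d3: {1b9e, 4d59, a843, b080, d1d3, d342, de41}.
Ancestors of 0adc: {0adc, a843, b080, d342, de41}.
Common ancestors: {a843, b080, d342, de41}.
Among these, d342 is not an ancestor of any other common ancestor — it is the merge base.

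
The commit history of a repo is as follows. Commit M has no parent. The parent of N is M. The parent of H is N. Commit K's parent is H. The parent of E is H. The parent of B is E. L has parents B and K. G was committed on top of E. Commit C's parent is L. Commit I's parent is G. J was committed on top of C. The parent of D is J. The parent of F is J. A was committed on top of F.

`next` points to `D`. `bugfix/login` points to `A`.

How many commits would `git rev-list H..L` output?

4

Reachable from L: {B, E, H, K, L, M, N}.
Reachable from H: {H, M, N}.
In L's history but not H's: {B, E, K, L} — 4 commits.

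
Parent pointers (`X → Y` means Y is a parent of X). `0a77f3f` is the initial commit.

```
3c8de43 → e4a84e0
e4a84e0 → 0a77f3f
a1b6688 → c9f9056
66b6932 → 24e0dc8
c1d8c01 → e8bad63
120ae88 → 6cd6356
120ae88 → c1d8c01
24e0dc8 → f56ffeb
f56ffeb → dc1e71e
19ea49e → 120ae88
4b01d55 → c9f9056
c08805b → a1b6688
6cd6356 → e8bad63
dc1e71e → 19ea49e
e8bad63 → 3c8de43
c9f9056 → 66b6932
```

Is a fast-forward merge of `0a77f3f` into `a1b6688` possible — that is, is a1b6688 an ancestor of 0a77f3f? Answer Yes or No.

A fast-forward from a1b6688 to 0a77f3f is possible iff a1b6688 is an ancestor of 0a77f3f.
Ancestors of 0a77f3f: {0a77f3f}.
a1b6688 is not among them, so fast-forward is not possible.

No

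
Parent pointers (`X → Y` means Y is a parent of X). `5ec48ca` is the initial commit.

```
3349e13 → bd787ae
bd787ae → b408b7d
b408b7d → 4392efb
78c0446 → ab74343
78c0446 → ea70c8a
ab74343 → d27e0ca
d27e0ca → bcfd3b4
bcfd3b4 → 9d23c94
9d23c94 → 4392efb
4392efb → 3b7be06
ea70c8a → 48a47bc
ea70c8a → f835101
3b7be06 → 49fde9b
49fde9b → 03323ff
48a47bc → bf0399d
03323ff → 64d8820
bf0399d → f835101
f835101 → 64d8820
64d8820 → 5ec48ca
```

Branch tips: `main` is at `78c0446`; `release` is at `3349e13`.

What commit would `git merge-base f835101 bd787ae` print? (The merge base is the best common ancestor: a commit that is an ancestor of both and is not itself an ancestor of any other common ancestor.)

Ancestors of f835101: {5ec48ca, 64d8820, f835101}.
Ancestors of bd787ae: {03323ff, 3b7be06, 4392efb, 49fde9b, 5ec48ca, 64d8820, b408b7d, bd787ae}.
Common ancestors: {5ec48ca, 64d8820}.
Among these, 64d8820 is not an ancestor of any other common ancestor — it is the merge base.

64d8820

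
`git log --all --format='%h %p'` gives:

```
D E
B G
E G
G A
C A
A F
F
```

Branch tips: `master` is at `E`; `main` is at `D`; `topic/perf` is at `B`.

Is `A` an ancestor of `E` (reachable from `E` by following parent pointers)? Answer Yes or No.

Yes

Ancestors of E (commits reachable by following parents): {A, E, F, G}.
A is in that set, so it is an ancestor of E.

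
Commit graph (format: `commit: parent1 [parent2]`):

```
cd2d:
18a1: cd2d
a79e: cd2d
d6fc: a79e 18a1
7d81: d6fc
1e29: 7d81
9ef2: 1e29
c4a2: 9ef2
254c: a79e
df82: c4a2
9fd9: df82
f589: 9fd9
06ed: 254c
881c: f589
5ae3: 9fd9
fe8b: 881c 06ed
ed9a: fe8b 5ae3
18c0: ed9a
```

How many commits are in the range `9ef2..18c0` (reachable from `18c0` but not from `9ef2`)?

11

Reachable from 18c0: {06ed, 18a1, 18c0, 1e29, 254c, 5ae3, 7d81, 881c, 9ef2, 9fd9, a79e, c4a2, cd2d, d6fc, df82, ed9a, f589, fe8b}.
Reachable from 9ef2: {18a1, 1e29, 7d81, 9ef2, a79e, cd2d, d6fc}.
In 18c0's history but not 9ef2's: {06ed, 18c0, 254c, 5ae3, 881c, 9fd9, c4a2, df82, ed9a, f589, fe8b} — 11 commits.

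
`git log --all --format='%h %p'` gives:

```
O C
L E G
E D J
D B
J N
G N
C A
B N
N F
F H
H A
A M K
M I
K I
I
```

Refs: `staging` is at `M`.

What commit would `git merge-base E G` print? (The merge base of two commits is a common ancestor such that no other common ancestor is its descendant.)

Ancestors of E: {A, B, D, E, F, H, I, J, K, M, N}.
Ancestors of G: {A, F, G, H, I, K, M, N}.
Common ancestors: {A, F, H, I, K, M, N}.
Among these, N is not an ancestor of any other common ancestor — it is the merge base.

N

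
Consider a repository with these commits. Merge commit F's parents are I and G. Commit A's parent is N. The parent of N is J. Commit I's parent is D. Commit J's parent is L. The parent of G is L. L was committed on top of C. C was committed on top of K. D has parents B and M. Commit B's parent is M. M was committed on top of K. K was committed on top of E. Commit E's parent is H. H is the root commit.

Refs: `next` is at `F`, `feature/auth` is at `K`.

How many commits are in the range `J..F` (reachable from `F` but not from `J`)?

6

Reachable from F: {B, C, D, E, F, G, H, I, K, L, M}.
Reachable from J: {C, E, H, J, K, L}.
In F's history but not J's: {B, D, F, G, I, M} — 6 commits.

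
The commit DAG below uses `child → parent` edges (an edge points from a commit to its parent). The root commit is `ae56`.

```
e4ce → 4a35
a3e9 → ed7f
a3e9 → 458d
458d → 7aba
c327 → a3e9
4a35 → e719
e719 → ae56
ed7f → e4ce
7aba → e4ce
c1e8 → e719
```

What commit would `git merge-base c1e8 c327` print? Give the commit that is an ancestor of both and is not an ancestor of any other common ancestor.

Ancestors of c1e8: {ae56, c1e8, e719}.
Ancestors of c327: {458d, 4a35, 7aba, a3e9, ae56, c327, e4ce, e719, ed7f}.
Common ancestors: {ae56, e719}.
Among these, e719 is not an ancestor of any other common ancestor — it is the merge base.

e719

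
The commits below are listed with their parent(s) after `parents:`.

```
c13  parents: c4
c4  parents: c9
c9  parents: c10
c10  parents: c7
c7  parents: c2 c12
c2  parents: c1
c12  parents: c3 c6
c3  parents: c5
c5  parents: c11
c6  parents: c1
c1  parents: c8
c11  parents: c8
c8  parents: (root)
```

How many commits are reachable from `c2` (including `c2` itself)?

3

Walking parent pointers from c2: reachable set = {c1, c2, c8}.
That is 3 commits.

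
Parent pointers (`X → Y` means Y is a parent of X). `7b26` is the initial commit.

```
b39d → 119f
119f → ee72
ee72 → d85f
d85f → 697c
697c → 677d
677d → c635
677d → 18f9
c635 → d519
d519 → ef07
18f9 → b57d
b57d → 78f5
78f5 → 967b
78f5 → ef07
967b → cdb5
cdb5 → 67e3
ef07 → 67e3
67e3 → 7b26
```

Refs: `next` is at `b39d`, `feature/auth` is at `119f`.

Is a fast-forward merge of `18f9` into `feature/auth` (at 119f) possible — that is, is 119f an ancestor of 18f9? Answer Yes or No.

No

A fast-forward from 119f to 18f9 is possible iff 119f is an ancestor of 18f9.
Ancestors of 18f9: {18f9, 67e3, 78f5, 7b26, 967b, b57d, cdb5, ef07}.
119f is not among them, so fast-forward is not possible.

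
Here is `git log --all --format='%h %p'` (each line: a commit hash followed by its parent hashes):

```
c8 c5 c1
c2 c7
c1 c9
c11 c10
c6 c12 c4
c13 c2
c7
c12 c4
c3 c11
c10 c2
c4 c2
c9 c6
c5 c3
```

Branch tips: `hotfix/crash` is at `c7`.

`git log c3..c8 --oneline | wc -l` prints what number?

7

Reachable from c8: {c1, c10, c11, c12, c2, c3, c4, c5, c6, c7, c8, c9}.
Reachable from c3: {c10, c11, c2, c3, c7}.
In c8's history but not c3's: {c1, c12, c4, c5, c6, c8, c9} — 7 commits.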